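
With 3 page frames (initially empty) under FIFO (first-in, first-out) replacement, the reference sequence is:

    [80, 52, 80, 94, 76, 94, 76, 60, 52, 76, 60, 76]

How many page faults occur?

80: fault, frames [80]
52: fault, frames [80, 52]
80: hit
94: fault, frames [80, 52, 94]
76: fault, evict 80, frames [52, 94, 76]
94: hit
76: hit
60: fault, evict 52, frames [94, 76, 60]
52: fault, evict 94, frames [76, 60, 52]
76: hit
60: hit
76: hit
Page faults: 6.

6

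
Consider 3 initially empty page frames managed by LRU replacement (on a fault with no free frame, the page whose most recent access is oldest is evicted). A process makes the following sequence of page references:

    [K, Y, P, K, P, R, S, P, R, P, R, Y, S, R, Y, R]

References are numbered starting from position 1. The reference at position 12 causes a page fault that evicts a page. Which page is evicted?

pos 1: K → miss, frames (K)
pos 2: Y → miss, frames (K Y)
pos 3: P → miss, frames (K Y P)
pos 4: K → hit
pos 5: P → hit
pos 6: R → miss, evict Y, frames (K P R)
pos 7: S → miss, evict K, frames (P R S)
pos 8: P → hit
pos 9: R → hit
pos 10: P → hit
pos 11: R → hit
pos 12: Y → miss, evict S, frames (P R Y)
At position 12, page S is evicted.

S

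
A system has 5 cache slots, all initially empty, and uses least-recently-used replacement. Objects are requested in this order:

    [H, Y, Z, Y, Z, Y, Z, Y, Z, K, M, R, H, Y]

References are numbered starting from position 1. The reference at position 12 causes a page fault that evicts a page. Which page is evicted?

pos 1: H → miss, frames [H]
pos 2: Y → miss, frames [H, Y]
pos 3: Z → miss, frames [H, Y, Z]
pos 4: Y → hit
pos 5: Z → hit
pos 6: Y → hit
pos 7: Z → hit
pos 8: Y → hit
pos 9: Z → hit
pos 10: K → miss, frames [H, Y, Z, K]
pos 11: M → miss, frames [H, Y, Z, K, M]
pos 12: R → miss, evict H, frames [Y, Z, K, M, R]
At position 12, page H is evicted.

H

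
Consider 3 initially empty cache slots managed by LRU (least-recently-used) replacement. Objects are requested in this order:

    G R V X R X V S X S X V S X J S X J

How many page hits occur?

12

G -> miss, frames (G)
R -> miss, frames (G R)
V -> miss, frames (G R V)
X -> miss, evict G, frames (R V X)
R -> hit
X -> hit
V -> hit
S -> miss, evict R, frames (X V S)
X -> hit
S -> hit
X -> hit
V -> hit
S -> hit
X -> hit
J -> miss, evict V, frames (S X J)
S -> hit
X -> hit
J -> hit
Hits: 12.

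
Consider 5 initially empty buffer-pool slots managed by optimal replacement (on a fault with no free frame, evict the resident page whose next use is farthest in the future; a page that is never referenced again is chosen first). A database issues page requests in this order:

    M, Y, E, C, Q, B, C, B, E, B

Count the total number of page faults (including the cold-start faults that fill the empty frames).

M → miss, frames {M}
Y → miss, frames {M,Y}
E → miss, frames {M,Y,E}
C → miss, frames {M,Y,E,C}
Q → miss, frames {M,Y,E,C,Q}
B → miss, evict Q, frames {M,Y,E,C,B}
C → hit
B → hit
E → hit
B → hit
Page faults: 6.

6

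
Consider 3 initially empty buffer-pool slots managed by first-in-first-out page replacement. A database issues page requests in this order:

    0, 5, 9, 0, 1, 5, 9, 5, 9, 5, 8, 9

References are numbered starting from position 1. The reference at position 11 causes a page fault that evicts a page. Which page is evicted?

pos 1: 0 -> miss, frames (0)
pos 2: 5 -> miss, frames (0 5)
pos 3: 9 -> miss, frames (0 5 9)
pos 4: 0 -> hit
pos 5: 1 -> miss, evict 0, frames (5 9 1)
pos 6: 5 -> hit
pos 7: 9 -> hit
pos 8: 5 -> hit
pos 9: 9 -> hit
pos 10: 5 -> hit
pos 11: 8 -> miss, evict 5, frames (9 1 8)
At position 11, page 5 is evicted.

5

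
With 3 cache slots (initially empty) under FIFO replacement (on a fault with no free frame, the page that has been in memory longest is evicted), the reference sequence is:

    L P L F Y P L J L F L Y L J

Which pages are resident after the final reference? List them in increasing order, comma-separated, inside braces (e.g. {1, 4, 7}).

{J, L, Y}

L -> fault, frames {L}
P -> fault, frames {L,P}
L -> hit
F -> fault, frames {L,P,F}
Y -> fault, evict L, frames {P,F,Y}
P -> hit
L -> fault, evict P, frames {F,Y,L}
J -> fault, evict F, frames {Y,L,J}
L -> hit
F -> fault, evict Y, frames {L,J,F}
L -> hit
Y -> fault, evict L, frames {J,F,Y}
L -> fault, evict J, frames {F,Y,L}
J -> fault, evict F, frames {Y,L,J}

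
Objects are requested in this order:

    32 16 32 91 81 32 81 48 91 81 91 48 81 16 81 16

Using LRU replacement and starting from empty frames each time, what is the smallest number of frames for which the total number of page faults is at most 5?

5

f=1: 16 faults
f=2: 11 faults
f=3: 7 faults
f=4: 6 faults
f=5: 5 faults
Smallest f with faults ≤ 5 is 5.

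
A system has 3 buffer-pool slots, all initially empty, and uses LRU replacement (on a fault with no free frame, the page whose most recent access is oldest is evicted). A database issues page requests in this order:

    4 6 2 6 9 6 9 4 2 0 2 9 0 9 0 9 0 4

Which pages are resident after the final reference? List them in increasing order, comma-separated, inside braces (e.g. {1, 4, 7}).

4 → fault, frames {4}
6 → fault, frames {4,6}
2 → fault, frames {4,6,2}
6 → hit
9 → fault, evict 4, frames {2,6,9}
6 → hit
9 → hit
4 → fault, evict 2, frames {6,9,4}
2 → fault, evict 6, frames {9,4,2}
0 → fault, evict 9, frames {4,2,0}
2 → hit
9 → fault, evict 4, frames {0,2,9}
0 → hit
9 → hit
0 → hit
9 → hit
0 → hit
4 → fault, evict 2, frames {9,0,4}

{0, 4, 9}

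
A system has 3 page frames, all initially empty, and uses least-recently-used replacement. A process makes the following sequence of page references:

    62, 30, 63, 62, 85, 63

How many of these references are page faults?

4

62 -> miss, frames [62]
30 -> miss, frames [62, 30]
63 -> miss, frames [62, 30, 63]
62 -> hit
85 -> miss, evict 30, frames [63, 62, 85]
63 -> hit
Page faults: 4.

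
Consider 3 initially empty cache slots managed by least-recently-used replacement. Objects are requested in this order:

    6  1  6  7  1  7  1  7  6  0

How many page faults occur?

6 -> fault, frames (6)
1 -> fault, frames (6 1)
6 -> hit
7 -> fault, frames (1 6 7)
1 -> hit
7 -> hit
1 -> hit
7 -> hit
6 -> hit
0 -> fault, evict 1, frames (7 6 0)
Page faults: 4.

4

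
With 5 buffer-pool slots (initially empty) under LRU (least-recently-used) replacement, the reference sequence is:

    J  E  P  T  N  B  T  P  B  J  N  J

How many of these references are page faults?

7

J → fault, frames [J]
E → fault, frames [J, E]
P → fault, frames [J, E, P]
T → fault, frames [J, E, P, T]
N → fault, frames [J, E, P, T, N]
B → fault, evict J, frames [E, P, T, N, B]
T → hit
P → hit
B → hit
J → fault, evict E, frames [N, T, P, B, J]
N → hit
J → hit
Page faults: 7.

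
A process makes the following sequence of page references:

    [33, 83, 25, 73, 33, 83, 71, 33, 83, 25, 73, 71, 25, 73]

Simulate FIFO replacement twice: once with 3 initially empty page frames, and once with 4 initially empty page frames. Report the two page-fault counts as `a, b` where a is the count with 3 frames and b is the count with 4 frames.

9, 10

3 frames: F F F F F F F . . F F . . . → 9 faults.
4 frames: F F F F . . F F F F F F . . → 10 faults.
10 > 9: adding a frame increased faults — Belady's anomaly.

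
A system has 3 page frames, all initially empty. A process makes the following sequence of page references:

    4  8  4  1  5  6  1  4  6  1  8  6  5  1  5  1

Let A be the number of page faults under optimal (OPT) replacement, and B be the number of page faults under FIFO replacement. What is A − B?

Under OPT: F F . F F F . . . . F . F . . . → 7 faults.
Under FIFO: F F . F F F . F . F F F F F . . → 11 faults.
A − B = 7 − 11 = -4.

-4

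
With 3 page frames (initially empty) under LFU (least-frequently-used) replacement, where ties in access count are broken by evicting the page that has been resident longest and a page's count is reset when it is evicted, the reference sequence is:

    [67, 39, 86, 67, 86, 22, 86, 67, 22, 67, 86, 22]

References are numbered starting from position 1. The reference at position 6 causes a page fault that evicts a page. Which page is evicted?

39

pos 1: 67 → miss, frames {67}
pos 2: 39 → miss, frames {67,39}
pos 3: 86 → miss, frames {67,39,86}
pos 4: 67 → hit
pos 5: 86 → hit
pos 6: 22 → miss, evict 39, frames {67,86,22}
At position 6, page 39 is evicted.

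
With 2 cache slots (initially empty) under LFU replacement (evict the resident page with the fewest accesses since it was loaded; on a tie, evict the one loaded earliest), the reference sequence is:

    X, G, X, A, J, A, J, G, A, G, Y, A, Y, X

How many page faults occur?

X: miss, frames {X}
G: miss, frames {X,G}
X: hit
A: miss, evict G, frames {X,A}
J: miss, evict A, frames {X,J}
A: miss, evict J, frames {X,A}
J: miss, evict A, frames {X,J}
G: miss, evict J, frames {X,G}
A: miss, evict G, frames {X,A}
G: miss, evict A, frames {X,G}
Y: miss, evict G, frames {X,Y}
A: miss, evict Y, frames {X,A}
Y: miss, evict A, frames {X,Y}
X: hit
Page faults: 12.

12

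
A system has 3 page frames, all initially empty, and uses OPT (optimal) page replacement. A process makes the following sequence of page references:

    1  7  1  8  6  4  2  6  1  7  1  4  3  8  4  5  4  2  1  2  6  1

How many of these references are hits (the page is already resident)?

9

1 → fault, frames [1]
7 → fault, frames [1, 7]
1 → hit
8 → fault, frames [1, 7, 8]
6 → fault, evict 8, frames [1, 7, 6]
4 → fault, evict 7, frames [1, 6, 4]
2 → fault, evict 4, frames [1, 6, 2]
6 → hit
1 → hit
7 → fault, evict 6, frames [1, 2, 7]
1 → hit
4 → fault, evict 7, frames [1, 2, 4]
3 → fault, evict 1, frames [2, 4, 3]
8 → fault, evict 3, frames [2, 4, 8]
4 → hit
5 → fault, evict 8, frames [2, 4, 5]
4 → hit
2 → hit
1 → fault, evict 5, frames [2, 4, 1]
2 → hit
6 → fault, evict 4, frames [2, 1, 6]
1 → hit
Hits: 9.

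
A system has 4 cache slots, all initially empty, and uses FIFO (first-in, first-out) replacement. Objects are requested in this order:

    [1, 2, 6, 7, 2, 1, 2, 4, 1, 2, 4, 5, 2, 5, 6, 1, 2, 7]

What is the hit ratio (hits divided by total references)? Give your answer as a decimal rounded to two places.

1: fault, frames [1]
2: fault, frames [1, 2]
6: fault, frames [1, 2, 6]
7: fault, frames [1, 2, 6, 7]
2: hit
1: hit
2: hit
4: fault, evict 1, frames [2, 6, 7, 4]
1: fault, evict 2, frames [6, 7, 4, 1]
2: fault, evict 6, frames [7, 4, 1, 2]
4: hit
5: fault, evict 7, frames [4, 1, 2, 5]
2: hit
5: hit
6: fault, evict 4, frames [1, 2, 5, 6]
1: hit
2: hit
7: fault, evict 1, frames [2, 5, 6, 7]
Hits: 8 of 18 references → 8/18 = 0.4444.

0.44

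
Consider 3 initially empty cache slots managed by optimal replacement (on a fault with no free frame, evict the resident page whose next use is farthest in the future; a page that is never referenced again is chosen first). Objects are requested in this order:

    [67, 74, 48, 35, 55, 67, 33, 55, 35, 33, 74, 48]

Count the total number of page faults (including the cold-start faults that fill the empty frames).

67 → miss, frames {67}
74 → miss, frames {67,74}
48 → miss, frames {67,74,48}
35 → miss, evict 48, frames {67,74,35}
55 → miss, evict 74, frames {67,35,55}
67 → hit
33 → miss, evict 67, frames {35,55,33}
55 → hit
35 → hit
33 → hit
74 → miss, evict 33, frames {35,55,74}
48 → miss, evict 74, frames {35,55,48}
Page faults: 8.

8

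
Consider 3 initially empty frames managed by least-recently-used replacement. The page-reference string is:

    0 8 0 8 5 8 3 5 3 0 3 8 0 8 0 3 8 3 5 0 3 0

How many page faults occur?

8

0 -> miss, frames {0}
8 -> miss, frames {0,8}
0 -> hit
8 -> hit
5 -> miss, frames {0,8,5}
8 -> hit
3 -> miss, evict 0, frames {5,8,3}
5 -> hit
3 -> hit
0 -> miss, evict 8, frames {5,3,0}
3 -> hit
8 -> miss, evict 5, frames {0,3,8}
0 -> hit
8 -> hit
0 -> hit
3 -> hit
8 -> hit
3 -> hit
5 -> miss, evict 0, frames {8,3,5}
0 -> miss, evict 8, frames {3,5,0}
3 -> hit
0 -> hit
Page faults: 8.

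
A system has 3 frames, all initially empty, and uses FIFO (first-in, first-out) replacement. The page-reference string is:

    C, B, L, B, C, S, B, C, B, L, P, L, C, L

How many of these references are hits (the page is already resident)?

C → miss, frames {C}
B → miss, frames {C,B}
L → miss, frames {C,B,L}
B → hit
C → hit
S → miss, evict C, frames {B,L,S}
B → hit
C → miss, evict B, frames {L,S,C}
B → miss, evict L, frames {S,C,B}
L → miss, evict S, frames {C,B,L}
P → miss, evict C, frames {B,L,P}
L → hit
C → miss, evict B, frames {L,P,C}
L → hit
Hits: 5.

5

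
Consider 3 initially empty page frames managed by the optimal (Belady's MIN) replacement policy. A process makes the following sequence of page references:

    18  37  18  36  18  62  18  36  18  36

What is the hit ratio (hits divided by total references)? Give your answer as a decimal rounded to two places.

0.60

18 -> fault, frames {18}
37 -> fault, frames {18,37}
18 -> hit
36 -> fault, frames {18,37,36}
18 -> hit
62 -> fault, evict 37, frames {18,36,62}
18 -> hit
36 -> hit
18 -> hit
36 -> hit
Hits: 6 of 10 references → 6/10 = 0.6000.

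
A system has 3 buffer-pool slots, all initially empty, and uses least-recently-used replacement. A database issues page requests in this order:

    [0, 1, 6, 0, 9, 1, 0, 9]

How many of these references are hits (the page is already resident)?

0: fault, frames {0}
1: fault, frames {0,1}
6: fault, frames {0,1,6}
0: hit
9: fault, evict 1, frames {6,0,9}
1: fault, evict 6, frames {0,9,1}
0: hit
9: hit
Hits: 3.

3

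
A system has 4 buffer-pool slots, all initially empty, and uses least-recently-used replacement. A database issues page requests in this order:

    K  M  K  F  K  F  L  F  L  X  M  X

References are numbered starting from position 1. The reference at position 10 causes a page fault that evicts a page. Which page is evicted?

M

pos 1: K -> fault, frames (K)
pos 2: M -> fault, frames (K M)
pos 3: K -> hit
pos 4: F -> fault, frames (M K F)
pos 5: K -> hit
pos 6: F -> hit
pos 7: L -> fault, frames (M K F L)
pos 8: F -> hit
pos 9: L -> hit
pos 10: X -> fault, evict M, frames (K F L X)
At position 10, page M is evicted.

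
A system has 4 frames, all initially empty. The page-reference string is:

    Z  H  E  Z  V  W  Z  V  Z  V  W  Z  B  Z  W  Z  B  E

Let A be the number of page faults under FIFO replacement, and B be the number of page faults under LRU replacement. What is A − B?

Under FIFO: F F F . F F F . . . . . F . . . . F → 8 faults.
Under LRU: F F F . F F . . . . . . F . . . . F → 7 faults.
A − B = 8 − 7 = 1.

1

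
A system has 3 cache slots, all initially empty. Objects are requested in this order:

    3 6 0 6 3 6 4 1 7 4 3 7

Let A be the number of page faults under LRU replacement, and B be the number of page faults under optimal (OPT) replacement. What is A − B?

1

Under LRU: F F F . . . F F F . F . → 7 faults.
Under OPT: F F F . . . F F F . . . → 6 faults.
A − B = 7 − 6 = 1.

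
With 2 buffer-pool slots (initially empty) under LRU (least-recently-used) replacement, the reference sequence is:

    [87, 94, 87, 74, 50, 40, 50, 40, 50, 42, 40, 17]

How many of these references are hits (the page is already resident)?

4

87 → miss, frames [87]
94 → miss, frames [87, 94]
87 → hit
74 → miss, evict 94, frames [87, 74]
50 → miss, evict 87, frames [74, 50]
40 → miss, evict 74, frames [50, 40]
50 → hit
40 → hit
50 → hit
42 → miss, evict 40, frames [50, 42]
40 → miss, evict 50, frames [42, 40]
17 → miss, evict 42, frames [40, 17]
Hits: 4.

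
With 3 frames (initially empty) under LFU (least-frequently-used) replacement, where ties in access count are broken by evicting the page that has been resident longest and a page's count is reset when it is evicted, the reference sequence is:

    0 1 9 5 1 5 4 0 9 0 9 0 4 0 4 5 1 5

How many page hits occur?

5

0 -> fault, frames [0]
1 -> fault, frames [0, 1]
9 -> fault, frames [0, 1, 9]
5 -> fault, evict 0, frames [1, 9, 5]
1 -> hit
5 -> hit
4 -> fault, evict 9, frames [1, 5, 4]
0 -> fault, evict 4, frames [1, 5, 0]
9 -> fault, evict 0, frames [1, 5, 9]
0 -> fault, evict 9, frames [1, 5, 0]
9 -> fault, evict 0, frames [1, 5, 9]
0 -> fault, evict 9, frames [1, 5, 0]
4 -> fault, evict 0, frames [1, 5, 4]
0 -> fault, evict 4, frames [1, 5, 0]
4 -> fault, evict 0, frames [1, 5, 4]
5 -> hit
1 -> hit
5 -> hit
Hits: 5.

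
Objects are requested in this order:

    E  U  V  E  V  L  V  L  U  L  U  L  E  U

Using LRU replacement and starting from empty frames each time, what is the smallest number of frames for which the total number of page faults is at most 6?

3

f=1: 14 faults
f=2: 8 faults
f=3: 6 faults
f=4: 4 faults
Smallest f with faults ≤ 6 is 3.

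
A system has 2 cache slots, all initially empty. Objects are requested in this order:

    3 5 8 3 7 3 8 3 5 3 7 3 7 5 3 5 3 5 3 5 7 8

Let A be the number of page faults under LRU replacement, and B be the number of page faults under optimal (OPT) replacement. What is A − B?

2

Under LRU: F F F F F . F . F . F . . F F . . . . . F F → 12 faults.
Under OPT: F F F . F . F . F . F . . F . . . . . . F F → 10 faults.
A − B = 12 − 10 = 2.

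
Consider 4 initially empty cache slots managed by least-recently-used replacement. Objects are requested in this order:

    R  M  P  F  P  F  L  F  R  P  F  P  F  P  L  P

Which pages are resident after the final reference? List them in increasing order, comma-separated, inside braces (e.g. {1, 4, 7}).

R -> fault, frames [R]
M -> fault, frames [R, M]
P -> fault, frames [R, M, P]
F -> fault, frames [R, M, P, F]
P -> hit
F -> hit
L -> fault, evict R, frames [M, P, F, L]
F -> hit
R -> fault, evict M, frames [P, L, F, R]
P -> hit
F -> hit
P -> hit
F -> hit
P -> hit
L -> hit
P -> hit

{F, L, P, R}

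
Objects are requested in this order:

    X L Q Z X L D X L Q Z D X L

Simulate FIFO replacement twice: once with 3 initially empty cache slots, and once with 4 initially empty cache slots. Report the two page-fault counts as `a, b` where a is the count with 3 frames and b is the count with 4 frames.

3 frames: F F F F F F F . . F F . F F → 11 faults.
4 frames: F F F F . . F F F F F F F F → 12 faults.
12 > 11: adding a frame increased faults — Belady's anomaly.

11, 12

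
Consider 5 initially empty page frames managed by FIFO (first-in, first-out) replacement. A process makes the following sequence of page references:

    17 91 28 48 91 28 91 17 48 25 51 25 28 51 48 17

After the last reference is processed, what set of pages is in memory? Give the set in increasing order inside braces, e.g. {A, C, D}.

{17, 25, 28, 48, 51}

17 → fault, frames {17}
91 → fault, frames {17,91}
28 → fault, frames {17,91,28}
48 → fault, frames {17,91,28,48}
91 → hit
28 → hit
91 → hit
17 → hit
48 → hit
25 → fault, frames {17,91,28,48,25}
51 → fault, evict 17, frames {91,28,48,25,51}
25 → hit
28 → hit
51 → hit
48 → hit
17 → fault, evict 91, frames {28,48,25,51,17}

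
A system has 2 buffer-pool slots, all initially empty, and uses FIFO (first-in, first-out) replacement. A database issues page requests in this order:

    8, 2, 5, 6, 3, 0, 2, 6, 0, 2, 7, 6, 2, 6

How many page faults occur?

13

8 -> fault, frames (8)
2 -> fault, frames (8 2)
5 -> fault, evict 8, frames (2 5)
6 -> fault, evict 2, frames (5 6)
3 -> fault, evict 5, frames (6 3)
0 -> fault, evict 6, frames (3 0)
2 -> fault, evict 3, frames (0 2)
6 -> fault, evict 0, frames (2 6)
0 -> fault, evict 2, frames (6 0)
2 -> fault, evict 6, frames (0 2)
7 -> fault, evict 0, frames (2 7)
6 -> fault, evict 2, frames (7 6)
2 -> fault, evict 7, frames (6 2)
6 -> hit
Page faults: 13.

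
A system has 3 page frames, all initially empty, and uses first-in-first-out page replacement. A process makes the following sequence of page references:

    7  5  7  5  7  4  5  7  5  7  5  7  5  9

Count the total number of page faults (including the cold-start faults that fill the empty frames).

7 -> fault, frames (7)
5 -> fault, frames (7 5)
7 -> hit
5 -> hit
7 -> hit
4 -> fault, frames (7 5 4)
5 -> hit
7 -> hit
5 -> hit
7 -> hit
5 -> hit
7 -> hit
5 -> hit
9 -> fault, evict 7, frames (5 4 9)
Page faults: 4.

4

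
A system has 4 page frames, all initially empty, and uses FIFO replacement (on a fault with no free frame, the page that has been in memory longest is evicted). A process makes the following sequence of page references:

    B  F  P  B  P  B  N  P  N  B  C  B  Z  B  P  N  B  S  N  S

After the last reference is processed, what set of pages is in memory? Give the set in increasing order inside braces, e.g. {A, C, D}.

{N, P, S, Z}

B → miss, frames [B]
F → miss, frames [B, F]
P → miss, frames [B, F, P]
B → hit
P → hit
B → hit
N → miss, frames [B, F, P, N]
P → hit
N → hit
B → hit
C → miss, evict B, frames [F, P, N, C]
B → miss, evict F, frames [P, N, C, B]
Z → miss, evict P, frames [N, C, B, Z]
B → hit
P → miss, evict N, frames [C, B, Z, P]
N → miss, evict C, frames [B, Z, P, N]
B → hit
S → miss, evict B, frames [Z, P, N, S]
N → hit
S → hit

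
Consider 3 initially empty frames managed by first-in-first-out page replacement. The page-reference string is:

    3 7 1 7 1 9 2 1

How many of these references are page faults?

5

3 → miss, frames [3]
7 → miss, frames [3, 7]
1 → miss, frames [3, 7, 1]
7 → hit
1 → hit
9 → miss, evict 3, frames [7, 1, 9]
2 → miss, evict 7, frames [1, 9, 2]
1 → hit
Page faults: 5.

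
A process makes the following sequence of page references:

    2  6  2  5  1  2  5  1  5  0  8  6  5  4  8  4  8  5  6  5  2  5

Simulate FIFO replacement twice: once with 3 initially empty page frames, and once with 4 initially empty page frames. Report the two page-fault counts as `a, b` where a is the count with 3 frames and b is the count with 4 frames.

3 frames: F F . F F F . . . F F F F F F . . . F F F . → 14 faults.
4 frames: F F . F F . . . . F F F F F . . . . . . F . → 10 faults.
10 < 14: adding a frame reduced faults, as is typical.

14, 10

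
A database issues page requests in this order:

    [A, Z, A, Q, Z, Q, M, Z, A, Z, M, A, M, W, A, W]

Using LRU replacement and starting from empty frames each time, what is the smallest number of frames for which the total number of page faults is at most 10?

3

f=1: 16 faults
f=2: 11 faults
f=3: 6 faults
f=4: 5 faults
f=5: 5 faults
Smallest f with faults ≤ 10 is 3.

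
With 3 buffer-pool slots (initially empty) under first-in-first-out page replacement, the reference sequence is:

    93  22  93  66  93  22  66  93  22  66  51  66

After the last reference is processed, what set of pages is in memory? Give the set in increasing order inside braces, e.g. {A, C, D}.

{22, 51, 66}

93: miss, frames {93}
22: miss, frames {93,22}
93: hit
66: miss, frames {93,22,66}
93: hit
22: hit
66: hit
93: hit
22: hit
66: hit
51: miss, evict 93, frames {22,66,51}
66: hit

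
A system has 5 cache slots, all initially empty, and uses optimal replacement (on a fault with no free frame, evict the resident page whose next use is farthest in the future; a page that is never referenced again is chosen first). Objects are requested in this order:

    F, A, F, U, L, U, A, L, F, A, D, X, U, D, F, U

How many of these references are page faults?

6

F: miss, frames (F)
A: miss, frames (F A)
F: hit
U: miss, frames (F A U)
L: miss, frames (F A U L)
U: hit
A: hit
L: hit
F: hit
A: hit
D: miss, frames (F A U L D)
X: miss, evict L, frames (F A U D X)
U: hit
D: hit
F: hit
U: hit
Page faults: 6.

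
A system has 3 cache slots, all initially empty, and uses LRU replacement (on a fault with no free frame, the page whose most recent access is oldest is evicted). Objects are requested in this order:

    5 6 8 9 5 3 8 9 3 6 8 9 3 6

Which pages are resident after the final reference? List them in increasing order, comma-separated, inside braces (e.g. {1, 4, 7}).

{3, 6, 9}

5: fault, frames {5}
6: fault, frames {5,6}
8: fault, frames {5,6,8}
9: fault, evict 5, frames {6,8,9}
5: fault, evict 6, frames {8,9,5}
3: fault, evict 8, frames {9,5,3}
8: fault, evict 9, frames {5,3,8}
9: fault, evict 5, frames {3,8,9}
3: hit
6: fault, evict 8, frames {9,3,6}
8: fault, evict 9, frames {3,6,8}
9: fault, evict 3, frames {6,8,9}
3: fault, evict 6, frames {8,9,3}
6: fault, evict 8, frames {9,3,6}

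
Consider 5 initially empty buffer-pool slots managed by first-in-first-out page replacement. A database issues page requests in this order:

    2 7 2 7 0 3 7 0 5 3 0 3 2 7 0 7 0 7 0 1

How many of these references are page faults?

6

2 → miss, frames [2]
7 → miss, frames [2, 7]
2 → hit
7 → hit
0 → miss, frames [2, 7, 0]
3 → miss, frames [2, 7, 0, 3]
7 → hit
0 → hit
5 → miss, frames [2, 7, 0, 3, 5]
3 → hit
0 → hit
3 → hit
2 → hit
7 → hit
0 → hit
7 → hit
0 → hit
7 → hit
0 → hit
1 → miss, evict 2, frames [7, 0, 3, 5, 1]
Page faults: 6.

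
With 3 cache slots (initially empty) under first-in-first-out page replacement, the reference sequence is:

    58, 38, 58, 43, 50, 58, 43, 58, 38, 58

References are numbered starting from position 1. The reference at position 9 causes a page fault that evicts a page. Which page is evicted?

pos 1: 58 → fault, frames {58}
pos 2: 38 → fault, frames {58,38}
pos 3: 58 → hit
pos 4: 43 → fault, frames {58,38,43}
pos 5: 50 → fault, evict 58, frames {38,43,50}
pos 6: 58 → fault, evict 38, frames {43,50,58}
pos 7: 43 → hit
pos 8: 58 → hit
pos 9: 38 → fault, evict 43, frames {50,58,38}
At position 9, page 43 is evicted.

43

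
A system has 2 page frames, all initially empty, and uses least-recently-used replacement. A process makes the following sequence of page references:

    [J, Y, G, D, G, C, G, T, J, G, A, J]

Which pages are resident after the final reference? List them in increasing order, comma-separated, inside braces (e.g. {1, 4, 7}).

J → fault, frames [J]
Y → fault, frames [J, Y]
G → fault, evict J, frames [Y, G]
D → fault, evict Y, frames [G, D]
G → hit
C → fault, evict D, frames [G, C]
G → hit
T → fault, evict C, frames [G, T]
J → fault, evict G, frames [T, J]
G → fault, evict T, frames [J, G]
A → fault, evict J, frames [G, A]
J → fault, evict G, frames [A, J]

{A, J}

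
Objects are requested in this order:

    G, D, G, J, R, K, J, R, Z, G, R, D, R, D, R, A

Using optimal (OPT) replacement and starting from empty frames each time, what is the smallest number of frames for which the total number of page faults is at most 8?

4

f=1: 16 faults
f=2: 10 faults
f=3: 9 faults
f=4: 8 faults
f=5: 7 faults
f=6: 7 faults
f=7: 7 faults
Smallest f with faults ≤ 8 is 4.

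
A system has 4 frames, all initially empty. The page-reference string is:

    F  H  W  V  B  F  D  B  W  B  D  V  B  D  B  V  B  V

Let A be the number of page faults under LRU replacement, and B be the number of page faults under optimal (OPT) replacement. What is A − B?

Under LRU: F F F F F F F . F . . F . . . . . . → 9 faults.
Under OPT: F F F F F . F . . . . . . . . . . . → 6 faults.
A − B = 9 − 6 = 3.

3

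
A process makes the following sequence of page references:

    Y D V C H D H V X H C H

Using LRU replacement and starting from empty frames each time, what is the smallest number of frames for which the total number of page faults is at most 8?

4

f=1: 12 faults
f=2: 10 faults
f=3: 9 faults
f=4: 7 faults
f=5: 6 faults
f=6: 6 faults
Smallest f with faults ≤ 8 is 4.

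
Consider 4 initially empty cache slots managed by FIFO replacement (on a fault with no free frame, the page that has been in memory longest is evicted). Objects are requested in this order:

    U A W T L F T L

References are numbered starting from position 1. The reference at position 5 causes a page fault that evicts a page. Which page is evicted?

pos 1: U -> miss, frames (U)
pos 2: A -> miss, frames (U A)
pos 3: W -> miss, frames (U A W)
pos 4: T -> miss, frames (U A W T)
pos 5: L -> miss, evict U, frames (A W T L)
At position 5, page U is evicted.

U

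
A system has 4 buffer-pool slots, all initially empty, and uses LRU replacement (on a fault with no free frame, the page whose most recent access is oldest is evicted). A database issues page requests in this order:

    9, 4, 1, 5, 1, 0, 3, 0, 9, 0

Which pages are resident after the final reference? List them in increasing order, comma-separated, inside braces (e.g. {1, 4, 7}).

9 → fault, frames {9}
4 → fault, frames {9,4}
1 → fault, frames {9,4,1}
5 → fault, frames {9,4,1,5}
1 → hit
0 → fault, evict 9, frames {4,5,1,0}
3 → fault, evict 4, frames {5,1,0,3}
0 → hit
9 → fault, evict 5, frames {1,3,0,9}
0 → hit

{0, 1, 3, 9}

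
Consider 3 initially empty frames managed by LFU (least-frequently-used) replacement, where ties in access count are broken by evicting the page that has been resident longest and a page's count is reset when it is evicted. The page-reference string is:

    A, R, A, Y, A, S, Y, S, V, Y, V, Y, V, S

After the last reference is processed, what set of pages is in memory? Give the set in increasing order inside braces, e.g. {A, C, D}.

{A, S, V}

A -> fault, frames {A}
R -> fault, frames {A,R}
A -> hit
Y -> fault, frames {A,R,Y}
A -> hit
S -> fault, evict R, frames {A,Y,S}
Y -> hit
S -> hit
V -> fault, evict Y, frames {A,S,V}
Y -> fault, evict V, frames {A,S,Y}
V -> fault, evict Y, frames {A,S,V}
Y -> fault, evict V, frames {A,S,Y}
V -> fault, evict Y, frames {A,S,V}
S -> hit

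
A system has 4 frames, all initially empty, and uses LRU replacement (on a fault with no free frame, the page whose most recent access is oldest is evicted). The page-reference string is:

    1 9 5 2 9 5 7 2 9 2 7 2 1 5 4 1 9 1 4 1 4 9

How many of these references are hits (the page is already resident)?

1: fault, frames {1}
9: fault, frames {1,9}
5: fault, frames {1,9,5}
2: fault, frames {1,9,5,2}
9: hit
5: hit
7: fault, evict 1, frames {2,9,5,7}
2: hit
9: hit
2: hit
7: hit
2: hit
1: fault, evict 5, frames {9,7,2,1}
5: fault, evict 9, frames {7,2,1,5}
4: fault, evict 7, frames {2,1,5,4}
1: hit
9: fault, evict 2, frames {5,4,1,9}
1: hit
4: hit
1: hit
4: hit
9: hit
Hits: 13.

13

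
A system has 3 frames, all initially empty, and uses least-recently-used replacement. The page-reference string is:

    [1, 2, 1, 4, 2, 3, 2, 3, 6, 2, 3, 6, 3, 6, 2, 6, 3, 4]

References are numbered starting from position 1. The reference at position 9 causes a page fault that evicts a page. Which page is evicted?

pos 1: 1 -> fault, frames [1]
pos 2: 2 -> fault, frames [1, 2]
pos 3: 1 -> hit
pos 4: 4 -> fault, frames [2, 1, 4]
pos 5: 2 -> hit
pos 6: 3 -> fault, evict 1, frames [4, 2, 3]
pos 7: 2 -> hit
pos 8: 3 -> hit
pos 9: 6 -> fault, evict 4, frames [2, 3, 6]
At position 9, page 4 is evicted.

4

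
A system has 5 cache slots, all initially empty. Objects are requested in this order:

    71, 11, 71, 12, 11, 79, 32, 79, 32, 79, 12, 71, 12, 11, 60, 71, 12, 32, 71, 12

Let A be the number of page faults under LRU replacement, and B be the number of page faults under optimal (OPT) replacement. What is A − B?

1

Under LRU: F F . F . F F . . . . . . . F . . F . . → 7 faults.
Under OPT: F F . F . F F . . . . . . . F . . . . . → 6 faults.
A − B = 7 − 6 = 1.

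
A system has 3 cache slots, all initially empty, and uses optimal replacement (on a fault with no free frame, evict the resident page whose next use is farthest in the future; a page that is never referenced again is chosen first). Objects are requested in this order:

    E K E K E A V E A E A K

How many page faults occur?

5

E: miss, frames {E}
K: miss, frames {E,K}
E: hit
K: hit
E: hit
A: miss, frames {E,K,A}
V: miss, evict K, frames {E,A,V}
E: hit
A: hit
E: hit
A: hit
K: miss, evict V, frames {E,A,K}
Page faults: 5.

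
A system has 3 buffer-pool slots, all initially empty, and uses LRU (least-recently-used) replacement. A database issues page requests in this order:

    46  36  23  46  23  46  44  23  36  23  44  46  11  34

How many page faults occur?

46: fault, frames (46)
36: fault, frames (46 36)
23: fault, frames (46 36 23)
46: hit
23: hit
46: hit
44: fault, evict 36, frames (23 46 44)
23: hit
36: fault, evict 46, frames (44 23 36)
23: hit
44: hit
46: fault, evict 36, frames (23 44 46)
11: fault, evict 23, frames (44 46 11)
34: fault, evict 44, frames (46 11 34)
Page faults: 8.

8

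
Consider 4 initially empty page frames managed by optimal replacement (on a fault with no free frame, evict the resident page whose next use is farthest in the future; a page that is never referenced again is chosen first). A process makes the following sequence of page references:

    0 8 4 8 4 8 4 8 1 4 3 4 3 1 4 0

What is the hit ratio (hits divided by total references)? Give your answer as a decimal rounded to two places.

0.69

0 -> miss, frames [0]
8 -> miss, frames [0, 8]
4 -> miss, frames [0, 8, 4]
8 -> hit
4 -> hit
8 -> hit
4 -> hit
8 -> hit
1 -> miss, frames [0, 8, 4, 1]
4 -> hit
3 -> miss, evict 8, frames [0, 4, 1, 3]
4 -> hit
3 -> hit
1 -> hit
4 -> hit
0 -> hit
Hits: 11 of 16 references → 11/16 = 0.6875.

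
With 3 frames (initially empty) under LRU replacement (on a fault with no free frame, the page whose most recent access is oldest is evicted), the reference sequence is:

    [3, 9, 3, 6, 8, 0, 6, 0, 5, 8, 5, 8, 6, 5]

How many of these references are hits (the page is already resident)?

3: fault, frames {3}
9: fault, frames {3,9}
3: hit
6: fault, frames {9,3,6}
8: fault, evict 9, frames {3,6,8}
0: fault, evict 3, frames {6,8,0}
6: hit
0: hit
5: fault, evict 8, frames {6,0,5}
8: fault, evict 6, frames {0,5,8}
5: hit
8: hit
6: fault, evict 0, frames {5,8,6}
5: hit
Hits: 6.

6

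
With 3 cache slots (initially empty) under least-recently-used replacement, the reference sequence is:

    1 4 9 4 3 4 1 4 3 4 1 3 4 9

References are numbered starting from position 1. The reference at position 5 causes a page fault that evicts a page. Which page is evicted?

1

pos 1: 1 -> miss, frames [1]
pos 2: 4 -> miss, frames [1, 4]
pos 3: 9 -> miss, frames [1, 4, 9]
pos 4: 4 -> hit
pos 5: 3 -> miss, evict 1, frames [9, 4, 3]
At position 5, page 1 is evicted.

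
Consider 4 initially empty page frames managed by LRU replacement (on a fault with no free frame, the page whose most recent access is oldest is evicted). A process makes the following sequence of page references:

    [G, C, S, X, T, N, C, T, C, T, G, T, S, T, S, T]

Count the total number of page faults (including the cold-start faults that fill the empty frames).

9

G → fault, frames {G}
C → fault, frames {G,C}
S → fault, frames {G,C,S}
X → fault, frames {G,C,S,X}
T → fault, evict G, frames {C,S,X,T}
N → fault, evict C, frames {S,X,T,N}
C → fault, evict S, frames {X,T,N,C}
T → hit
C → hit
T → hit
G → fault, evict X, frames {N,C,T,G}
T → hit
S → fault, evict N, frames {C,G,T,S}
T → hit
S → hit
T → hit
Page faults: 9.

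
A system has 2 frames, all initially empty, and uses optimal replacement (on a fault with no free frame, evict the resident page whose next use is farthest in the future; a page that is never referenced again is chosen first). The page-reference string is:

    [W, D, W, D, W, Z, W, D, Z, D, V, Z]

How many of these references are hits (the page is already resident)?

7

W -> fault, frames (W)
D -> fault, frames (W D)
W -> hit
D -> hit
W -> hit
Z -> fault, evict D, frames (W Z)
W -> hit
D -> fault, evict W, frames (Z D)
Z -> hit
D -> hit
V -> fault, evict D, frames (Z V)
Z -> hit
Hits: 7.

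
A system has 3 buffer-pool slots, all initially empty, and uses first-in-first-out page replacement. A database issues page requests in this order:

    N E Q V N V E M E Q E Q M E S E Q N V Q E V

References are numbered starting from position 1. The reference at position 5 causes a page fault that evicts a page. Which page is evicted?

E

pos 1: N → miss, frames (N)
pos 2: E → miss, frames (N E)
pos 3: Q → miss, frames (N E Q)
pos 4: V → miss, evict N, frames (E Q V)
pos 5: N → miss, evict E, frames (Q V N)
At position 5, page E is evicted.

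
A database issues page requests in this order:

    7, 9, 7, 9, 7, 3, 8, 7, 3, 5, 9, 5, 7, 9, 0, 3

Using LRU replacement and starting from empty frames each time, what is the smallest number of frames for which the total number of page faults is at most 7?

5

f=1: 16 faults
f=2: 12 faults
f=3: 9 faults
f=4: 8 faults
f=5: 6 faults
f=6: 6 faults
Smallest f with faults ≤ 7 is 5.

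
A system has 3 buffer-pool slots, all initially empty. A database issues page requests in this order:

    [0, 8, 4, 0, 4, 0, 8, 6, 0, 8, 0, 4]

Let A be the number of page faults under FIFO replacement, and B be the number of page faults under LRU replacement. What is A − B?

2

Under FIFO: F F F . . . . F F F . F → 7 faults.
Under LRU: F F F . . . . F . . . F → 5 faults.
A − B = 7 − 5 = 2.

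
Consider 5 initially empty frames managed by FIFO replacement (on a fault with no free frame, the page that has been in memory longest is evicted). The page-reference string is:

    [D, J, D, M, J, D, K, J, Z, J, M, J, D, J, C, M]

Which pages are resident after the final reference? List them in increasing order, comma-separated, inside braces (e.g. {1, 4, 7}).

{C, J, K, M, Z}

D: miss, frames (D)
J: miss, frames (D J)
D: hit
M: miss, frames (D J M)
J: hit
D: hit
K: miss, frames (D J M K)
J: hit
Z: miss, frames (D J M K Z)
J: hit
M: hit
J: hit
D: hit
J: hit
C: miss, evict D, frames (J M K Z C)
M: hit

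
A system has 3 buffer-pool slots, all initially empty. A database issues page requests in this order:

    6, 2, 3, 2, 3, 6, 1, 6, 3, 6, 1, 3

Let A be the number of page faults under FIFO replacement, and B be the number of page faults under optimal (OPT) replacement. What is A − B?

1

Under FIFO: F F F . . . F F . . . . → 5 faults.
Under OPT: F F F . . . F . . . . . → 4 faults.
A − B = 5 − 4 = 1.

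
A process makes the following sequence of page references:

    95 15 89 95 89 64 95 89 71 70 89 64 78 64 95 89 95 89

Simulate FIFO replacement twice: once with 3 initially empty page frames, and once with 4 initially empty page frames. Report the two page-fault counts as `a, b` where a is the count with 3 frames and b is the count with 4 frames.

12, 9

3 frames: F F F . . F F . F F F F F . F F . . → 12 faults.
4 frames: F F F . . F . . F F . . F . F F . . → 9 faults.
9 < 12: adding a frame reduced faults, as is typical.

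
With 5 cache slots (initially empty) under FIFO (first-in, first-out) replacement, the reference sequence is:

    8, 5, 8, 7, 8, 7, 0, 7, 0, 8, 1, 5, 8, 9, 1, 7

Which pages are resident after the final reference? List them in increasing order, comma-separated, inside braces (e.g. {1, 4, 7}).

8 -> miss, frames [8]
5 -> miss, frames [8, 5]
8 -> hit
7 -> miss, frames [8, 5, 7]
8 -> hit
7 -> hit
0 -> miss, frames [8, 5, 7, 0]
7 -> hit
0 -> hit
8 -> hit
1 -> miss, frames [8, 5, 7, 0, 1]
5 -> hit
8 -> hit
9 -> miss, evict 8, frames [5, 7, 0, 1, 9]
1 -> hit
7 -> hit

{0, 1, 5, 7, 9}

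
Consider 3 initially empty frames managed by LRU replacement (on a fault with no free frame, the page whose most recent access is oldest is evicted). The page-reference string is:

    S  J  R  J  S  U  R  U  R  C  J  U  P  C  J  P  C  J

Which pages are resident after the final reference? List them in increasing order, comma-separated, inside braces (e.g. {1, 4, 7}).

{C, J, P}

S → fault, frames (S)
J → fault, frames (S J)
R → fault, frames (S J R)
J → hit
S → hit
U → fault, evict R, frames (J S U)
R → fault, evict J, frames (S U R)
U → hit
R → hit
C → fault, evict S, frames (U R C)
J → fault, evict U, frames (R C J)
U → fault, evict R, frames (C J U)
P → fault, evict C, frames (J U P)
C → fault, evict J, frames (U P C)
J → fault, evict U, frames (P C J)
P → hit
C → hit
J → hit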